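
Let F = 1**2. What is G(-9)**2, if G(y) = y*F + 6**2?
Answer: 729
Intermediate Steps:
F = 1
G(y) = 36 + y (G(y) = y*1 + 6**2 = y + 36 = 36 + y)
G(-9)**2 = (36 - 9)**2 = 27**2 = 729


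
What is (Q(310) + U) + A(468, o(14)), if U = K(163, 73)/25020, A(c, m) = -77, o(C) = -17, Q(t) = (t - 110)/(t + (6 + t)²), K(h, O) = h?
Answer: -96476237291/1253076660 ≈ -76.991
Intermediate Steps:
Q(t) = (-110 + t)/(t + (6 + t)²)
U = 163/25020 ≈ 0.0065148
(Q(310) + U) + A(468, o(14)) = ((-110 + 310)/(310 + (6 + 310)²) + 163/25020) - 77 = (200/(310 + 316²) + 163/25020) - 77 = (200/(310 + 99856) + 163/25020) - 77 = (200/100166 + 163/25020) - 77 = ((1/100166)*200 + 163/25020) - 77 = (100/50083 + 163/25020) - 77 = 10665529/1253076660 - 77 = -96476237291/1253076660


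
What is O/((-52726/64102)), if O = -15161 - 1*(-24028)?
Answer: -284196217/26363 ≈ -10780.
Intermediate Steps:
O = 8867 (O = -15161 + 24028 = 8867)
O/((-52726/64102)) = 8867/((-52726/64102)) = 8867/((-52726*1/64102)) = 8867/(-26363/32051) = 8867*(-32051/26363) = -284196217/26363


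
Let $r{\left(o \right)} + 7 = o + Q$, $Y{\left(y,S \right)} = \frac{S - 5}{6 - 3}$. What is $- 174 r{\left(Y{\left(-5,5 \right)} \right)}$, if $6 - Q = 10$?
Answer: $1914$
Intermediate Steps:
$Q = -4$ ($Q = 6 - 10 = -4$)
$Y{\left(y,S \right)} = - \frac{5}{3} + \frac{S}{3}$ ($Y{\left(y,S \right)} = \frac{-5 + S}{3} = \left(-5 + S\right) \frac{1}{3} = - \frac{5}{3} + \frac{S}{3}$)
$r{\left(o \right)} = -11 + o$ ($r{\left(o \right)} = -7 + \left(o - 4\right) = -7 + \left(-4 + o\right) = -11 + o$)
$- 174 r{\left(Y{\left(-5,5 \right)} \right)} = - 174 \left(-11 + \left(- \frac{5}{3} + \frac{1}{3} \cdot 5\right)\right) = - 174 \left(-11 + \left(- \frac{5}{3} + \frac{5}{3}\right)\right) = - 174 \left(-11 + 0\right) = \left(-174\right) \left(-11\right) = 1914$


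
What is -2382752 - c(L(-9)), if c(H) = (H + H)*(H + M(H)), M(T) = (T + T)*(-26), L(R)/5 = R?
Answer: -2176202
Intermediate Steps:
L(R) = 5*R
M(T) = -52*T (M(T) = (2*T)*(-26) = -52*T)
c(H) = -102*H**2 (c(H) = (H + H)*(H - 52*H) = (2*H)*(-51*H) = -102*H**2)
-2382752 - c(L(-9)) = -2382752 - (-102)*(5*(-9))**2 = -2382752 - (-102)*(-45)**2 = -2382752 - (-102)*2025 = -2382752 - 1*(-206550) = -2382752 + 206550 = -2176202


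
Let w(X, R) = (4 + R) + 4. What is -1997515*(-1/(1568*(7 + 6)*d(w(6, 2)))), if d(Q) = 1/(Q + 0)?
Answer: 768275/784 ≈ 979.94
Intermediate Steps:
w(X, R) = 8 + R
d(Q) = 1/Q
-1997515*(-1/(1568*(7 + 6)*d(w(6, 2)))) = -1997515*(-(8 + 2)/(1568*(7 + 6))) = -1997515/((-20384/10)) = -1997515/((-1568*13/10)) = -1997515/(-10192/5) = -1997515*(-5/10192) = 768275/784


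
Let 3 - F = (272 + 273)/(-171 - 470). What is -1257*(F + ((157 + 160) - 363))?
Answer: 33961626/641 ≈ 52982.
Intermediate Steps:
F = 2468/641 (F = 3 - (272 + 273)/(-171 - 470) = 3 - 545/(-641) = 3 - 545*(-1)/641 = 3 - 1*(-545/641) = 3 + 545/641 = 2468/641 ≈ 3.8502)
-1257*(F + ((157 + 160) - 363)) = -1257*(2468/641 + ((157 + 160) - 363)) = -1257*(2468/641 + (317 - 363)) = -1257*(2468/641 - 46) = -1257*(-27018/641) = 33961626/641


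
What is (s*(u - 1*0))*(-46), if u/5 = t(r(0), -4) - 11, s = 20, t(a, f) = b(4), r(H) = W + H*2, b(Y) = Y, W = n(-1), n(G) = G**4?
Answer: 32200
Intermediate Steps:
W = 1 (W = (-1)**4 = 1)
r(H) = 1 + 2*H (r(H) = 1 + H*2 = 1 + 2*H)
t(a, f) = 4
u = -35 (u = 5*(4 - 11) = 5*(-7) = -35)
(s*(u - 1*0))*(-46) = (20*(-35 - 1*0))*(-46) = (20*(-35 + 0))*(-46) = (20*(-35))*(-46) = -700*(-46) = 32200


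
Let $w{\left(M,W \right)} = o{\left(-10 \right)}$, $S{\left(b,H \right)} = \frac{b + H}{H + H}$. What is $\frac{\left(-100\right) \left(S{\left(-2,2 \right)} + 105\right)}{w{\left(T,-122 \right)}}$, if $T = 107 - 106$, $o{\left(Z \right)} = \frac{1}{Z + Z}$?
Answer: $210000$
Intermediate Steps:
$S{\left(b,H \right)} = \frac{H + b}{2 H}$
$o{\left(Z \right)} = \frac{1}{2 Z}$
$T = 1$ ($T = 107 - 106 = 1$)
$w{\left(M,W \right)} = - \frac{1}{20}$ ($w{\left(M,W \right)} = \frac{1}{2 \left(-10\right)} = \frac{1}{2} \left(- \frac{1}{10}\right) = - \frac{1}{20}$)
$\frac{\left(-100\right) \left(S{\left(-2,2 \right)} + 105\right)}{w{\left(T,-122 \right)}} = \frac{\left(-100\right) \left(\frac{2 - 2}{2 \cdot 2} + 105\right)}{- \frac{1}{20}} = - 100 \left(\frac{1}{2} \cdot \frac{1}{2} \cdot 0 + 105\right) \left(-20\right) = - 100 \left(0 + 105\right) \left(-20\right) = \left(-100\right) 105 \left(-20\right) = \left(-10500\right) \left(-20\right) = 210000$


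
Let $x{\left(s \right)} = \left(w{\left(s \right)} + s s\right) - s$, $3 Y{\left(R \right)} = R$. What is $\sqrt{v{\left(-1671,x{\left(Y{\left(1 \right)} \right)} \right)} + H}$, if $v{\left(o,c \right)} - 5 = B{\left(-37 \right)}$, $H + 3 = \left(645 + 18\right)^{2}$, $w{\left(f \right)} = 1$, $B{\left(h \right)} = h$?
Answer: $\sqrt{439534} \approx 662.97$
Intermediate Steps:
$Y{\left(R \right)} = \frac{R}{3}$
$x{\left(s \right)} = 1 + s^{2} - s$ ($x{\left(s \right)} = \left(1 + s s\right) - s = \left(1 + s^{2}\right) - s = 1 + s^{2} - s$)
$H = 439566$ ($H = -3 + \left(645 + 18\right)^{2} = -3 + 663^{2} = -3 + 439569 = 439566$)
$v{\left(o,c \right)} = -32$ ($v{\left(o,c \right)} = 5 - 37 = -32$)
$\sqrt{v{\left(-1671,x{\left(Y{\left(1 \right)} \right)} \right)} + H} = \sqrt{-32 + 439566} = \sqrt{439534}$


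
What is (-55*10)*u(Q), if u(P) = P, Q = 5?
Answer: -2750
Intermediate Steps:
(-55*10)*u(Q) = -55*10*5 = -550*5 = -2750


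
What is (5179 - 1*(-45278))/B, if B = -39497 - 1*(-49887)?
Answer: 50457/10390 ≈ 4.8563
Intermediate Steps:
B = 10390 (B = -39497 + 49887 = 10390)
(5179 - 1*(-45278))/B = (5179 - 1*(-45278))/10390 = (5179 + 45278)*(1/10390) = 50457*(1/10390) = 50457/10390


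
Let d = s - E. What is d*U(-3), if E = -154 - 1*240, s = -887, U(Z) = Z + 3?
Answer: 0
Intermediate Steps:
U(Z) = 3 + Z
E = -394 (E = -154 - 240 = -394)
d = -493 (d = -887 - 1*(-394) = -887 + 394 = -493)
d*U(-3) = -493*(3 - 3) = -493*0 = 0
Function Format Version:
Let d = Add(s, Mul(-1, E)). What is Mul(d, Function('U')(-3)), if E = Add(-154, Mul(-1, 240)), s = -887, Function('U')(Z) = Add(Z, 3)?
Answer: 0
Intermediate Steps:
Function('U')(Z) = Add(3, Z)
E = -394 (E = Add(-154, -240) = -394)
d = -493 (d = Add(-887, Mul(-1, -394)) = Add(-887, 394) = -493)
Mul(d, Function('U')(-3)) = Mul(-493, Add(3, -3)) = Mul(-493, 0) = 0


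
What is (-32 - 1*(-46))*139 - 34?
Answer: 1912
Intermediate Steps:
(-32 - 1*(-46))*139 - 34 = (-32 + 46)*139 - 34 = 14*139 - 34 = 1946 - 34 = 1912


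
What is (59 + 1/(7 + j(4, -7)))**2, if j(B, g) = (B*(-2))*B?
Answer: 2172676/625 ≈ 3476.3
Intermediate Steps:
j(B, g) = -2*B**2 (j(B, g) = (-2*B)*B = -2*B**2)
(59 + 1/(7 + j(4, -7)))**2 = (59 + 1/(7 - 2*4**2))**2 = (59 + 1/(7 - 2*16))**2 = (59 + 1/(7 - 32))**2 = (59 + 1/(-25))**2 = (59 - 1/25)**2 = (1474/25)**2 = 2172676/625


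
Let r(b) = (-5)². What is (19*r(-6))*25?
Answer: 11875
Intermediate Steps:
r(b) = 25
(19*r(-6))*25 = (19*25)*25 = 475*25 = 11875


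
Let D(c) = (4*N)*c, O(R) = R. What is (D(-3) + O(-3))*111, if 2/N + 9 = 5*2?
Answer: -2997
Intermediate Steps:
N = 2 (N = 2/(-9 + 5*2) = 2/(-9 + 10) = 2/1 = 2*1 = 2)
D(c) = 8*c (D(c) = (4*2)*c = 8*c)
(D(-3) + O(-3))*111 = (8*(-3) - 3)*111 = (-24 - 3)*111 = -27*111 = -2997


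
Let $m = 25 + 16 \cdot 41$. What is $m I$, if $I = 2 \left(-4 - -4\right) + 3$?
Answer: $2043$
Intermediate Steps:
$I = 3$ ($I = 2 \left(-4 + 4\right) + 3 = 2 \cdot 0 + 3 = 0 + 3 = 3$)
$m = 681$ ($m = 25 + 656 = 681$)
$m I = 681 \cdot 3 = 2043$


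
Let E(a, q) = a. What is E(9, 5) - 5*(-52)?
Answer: 269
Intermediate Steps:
E(9, 5) - 5*(-52) = 9 - 5*(-52) = 9 + 260 = 269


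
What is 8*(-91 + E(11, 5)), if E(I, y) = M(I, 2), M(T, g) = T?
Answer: -640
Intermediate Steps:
E(I, y) = I
8*(-91 + E(11, 5)) = 8*(-91 + 11) = 8*(-80) = -640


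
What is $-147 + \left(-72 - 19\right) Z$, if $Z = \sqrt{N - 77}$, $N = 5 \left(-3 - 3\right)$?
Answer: $-147 - 91 i \sqrt{107} \approx -147.0 - 941.31 i$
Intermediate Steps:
$N = -30$ ($N = 5 \left(-6\right) = -30$)
$Z = i \sqrt{107}$ ($Z = \sqrt{-30 - 77} = \sqrt{-107} = i \sqrt{107} \approx 10.344 i$)
$-147 + \left(-72 - 19\right) Z = -147 + \left(-72 - 19\right) i \sqrt{107} = -147 - 91 i \sqrt{107}$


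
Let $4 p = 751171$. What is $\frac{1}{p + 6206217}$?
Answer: $\frac{4}{25576039} \approx 1.564 \cdot 10^{-7}$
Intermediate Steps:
$p = \frac{751171}{4}$ ($p = \frac{1}{4} \cdot 751171 = \frac{751171}{4} \approx 1.8779 \cdot 10^{5}$)
$\frac{1}{p + 6206217} = \frac{1}{\frac{751171}{4} + 6206217} = \frac{1}{\frac{25576039}{4}} = \frac{4}{25576039}$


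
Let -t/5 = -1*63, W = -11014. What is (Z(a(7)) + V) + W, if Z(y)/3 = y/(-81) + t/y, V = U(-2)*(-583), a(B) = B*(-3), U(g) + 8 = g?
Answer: -47054/9 ≈ -5228.2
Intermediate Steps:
U(g) = -8 + g
a(B) = -3*B
V = 5830 (V = (-8 - 2)*(-583) = -10*(-583) = 5830)
t = 315 (t = -(-5)*63 = -5*(-63) = 315)
Z(y) = 945/y - y/27 (Z(y) = 3*(y/(-81) + 315/y) = 3*(y*(-1/81) + 315/y) = 3*(-y/81 + 315/y) = 3*(315/y - y/81) = 945/y - y/27)
(Z(a(7)) + V) + W = ((945/((-3*7)) - (-1)*7/9) + 5830) - 11014 = ((945/(-21) - 1/27*(-21)) + 5830) - 11014 = ((945*(-1/21) + 7/9) + 5830) - 11014 = ((-45 + 7/9) + 5830) - 11014 = (-398/9 + 5830) - 11014 = 52072/9 - 11014 = -47054/9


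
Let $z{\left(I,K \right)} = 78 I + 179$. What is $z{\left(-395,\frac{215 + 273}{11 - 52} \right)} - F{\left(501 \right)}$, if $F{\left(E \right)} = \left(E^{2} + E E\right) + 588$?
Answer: $-533221$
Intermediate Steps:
$F{\left(E \right)} = 588 + 2 E^{2}$ ($F{\left(E \right)} = \left(E^{2} + E^{2}\right) + 588 = 2 E^{2} + 588 = 588 + 2 E^{2}$)
$z{\left(I,K \right)} = 179 + 78 I$
$z{\left(-395,\frac{215 + 273}{11 - 52} \right)} - F{\left(501 \right)} = \left(179 + 78 \left(-395\right)\right) - \left(588 + 2 \cdot 501^{2}\right) = \left(179 - 30810\right) - \left(588 + 2 \cdot 251001\right) = -30631 - \left(588 + 502002\right) = -30631 - 502590 = -533221$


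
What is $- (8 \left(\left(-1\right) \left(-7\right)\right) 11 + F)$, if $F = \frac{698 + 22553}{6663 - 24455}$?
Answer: $- \frac{10936621}{17792} \approx -614.69$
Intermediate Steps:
$F = - \frac{23251}{17792}$ ($F = \frac{23251}{-17792} = 23251 \left(- \frac{1}{17792}\right) = - \frac{23251}{17792} \approx -1.3068$)
$- (8 \left(\left(-1\right) \left(-7\right)\right) 11 + F) = - (8 \left(\left(-1\right) \left(-7\right)\right) 11 - \frac{23251}{17792}) = - (8 \cdot 7 \cdot 11 - \frac{23251}{17792}) = - (56 \cdot 11 - \frac{23251}{17792}) = - (616 - \frac{23251}{17792}) = \left(-1\right) \frac{10936621}{17792} = - \frac{10936621}{17792}$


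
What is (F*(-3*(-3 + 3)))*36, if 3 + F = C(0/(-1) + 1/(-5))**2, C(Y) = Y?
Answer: 0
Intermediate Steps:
F = -74/25 (F = -3 + (0/(-1) + 1/(-5))**2 = -3 + (0*(-1) + 1*(-1/5))**2 = -3 + (0 - 1/5)**2 = -3 + (-1/5)**2 = -3 + 1/25 = -74/25 ≈ -2.9600)
(F*(-3*(-3 + 3)))*36 = -(-222)*(-3 + 3)/25*36 = -(-222)*0/25*36 = -74/25*0*36 = 0*36 = 0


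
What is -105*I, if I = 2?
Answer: -210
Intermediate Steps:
-105*I = -105*2 = -210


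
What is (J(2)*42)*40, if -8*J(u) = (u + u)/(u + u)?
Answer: -210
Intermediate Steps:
J(u) = -⅛ (J(u) = -(u + u)/(8*(u + u)) = -2*u/(8*(2*u)) = -2*u*1/(2*u)/8 = -⅛*1 = -⅛)
(J(2)*42)*40 = -⅛*42*40 = -21/4*40 = -210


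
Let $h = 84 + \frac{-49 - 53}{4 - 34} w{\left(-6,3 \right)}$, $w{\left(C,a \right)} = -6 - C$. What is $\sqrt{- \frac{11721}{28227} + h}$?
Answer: $\frac{\sqrt{786449}}{97} \approx 9.1425$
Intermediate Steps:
$h = 84$ ($h = 84 + \frac{-49 - 53}{4 - 34} \left(-6 - -6\right) = 84 + - \frac{102}{-30} \left(-6 + 6\right) = 84 + \left(-102\right) \left(- \frac{1}{30}\right) 0 = 84 + \frac{17}{5} \cdot 0 = 84 + 0 = 84$)
$\sqrt{- \frac{11721}{28227} + h} = \sqrt{- \frac{11721}{28227} + 84} = \sqrt{\left(-11721\right) \frac{1}{28227} + 84} = \sqrt{- \frac{3907}{9409} + 84} = \sqrt{\frac{786449}{9409}} = \frac{\sqrt{786449}}{97}$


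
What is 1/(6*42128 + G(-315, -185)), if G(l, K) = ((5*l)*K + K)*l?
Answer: -1/91472082 ≈ -1.0932e-8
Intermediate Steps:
G(l, K) = l*(K + 5*K*l) (G(l, K) = (5*K*l + K)*l = (K + 5*K*l)*l = l*(K + 5*K*l))
1/(6*42128 + G(-315, -185)) = 1/(6*42128 - 185*(-315)*(1 + 5*(-315))) = 1/(252768 - 185*(-315)*(1 - 1575)) = 1/(252768 - 185*(-315)*(-1574)) = 1/(252768 - 91724850) = 1/(-91472082) = -1/91472082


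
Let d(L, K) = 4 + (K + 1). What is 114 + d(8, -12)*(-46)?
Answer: 436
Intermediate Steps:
d(L, K) = 5 + K (d(L, K) = 4 + (1 + K) = 5 + K)
114 + d(8, -12)*(-46) = 114 + (5 - 12)*(-46) = 114 - 7*(-46) = 114 + 322 = 436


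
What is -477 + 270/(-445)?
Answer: -42507/89 ≈ -477.61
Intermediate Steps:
-477 + 270/(-445) = -477 + 270*(-1/445) = -477 - 54/89 = -42507/89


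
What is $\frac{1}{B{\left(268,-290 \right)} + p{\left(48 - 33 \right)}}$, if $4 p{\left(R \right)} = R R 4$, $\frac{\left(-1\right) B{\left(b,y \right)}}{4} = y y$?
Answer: $- \frac{1}{336175} \approx -2.9746 \cdot 10^{-6}$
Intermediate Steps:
$B{\left(b,y \right)} = - 4 y^{2}$ ($B{\left(b,y \right)} = - 4 y y = - 4 y^{2}$)
$p{\left(R \right)} = R^{2}$ ($p{\left(R \right)} = \frac{R R 4}{4} = \frac{R^{2} \cdot 4}{4} = \frac{4 R^{2}}{4} = R^{2}$)
$\frac{1}{B{\left(268,-290 \right)} + p{\left(48 - 33 \right)}} = \frac{1}{- 4 \left(-290\right)^{2} + \left(48 - 33\right)^{2}} = \frac{1}{\left(-4\right) 84100 + \left(48 - 33\right)^{2}} = \frac{1}{-336400 + 15^{2}} = \frac{1}{-336400 + 225} = \frac{1}{-336175} = - \frac{1}{336175}$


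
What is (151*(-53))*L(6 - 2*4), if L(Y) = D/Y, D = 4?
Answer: 16006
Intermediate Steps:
L(Y) = 4/Y
(151*(-53))*L(6 - 2*4) = (151*(-53))*(4/(6 - 2*4)) = -32012/(6 - 8) = -32012/(-2) = -32012*(-1)/2 = -8003*(-2) = 16006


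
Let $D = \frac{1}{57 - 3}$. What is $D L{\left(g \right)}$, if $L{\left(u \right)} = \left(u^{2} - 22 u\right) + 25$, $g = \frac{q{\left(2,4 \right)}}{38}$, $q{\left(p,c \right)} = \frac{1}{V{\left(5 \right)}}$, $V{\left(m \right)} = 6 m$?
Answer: $\frac{32464921}{70178400} \approx 0.46261$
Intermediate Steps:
$q{\left(p,c \right)} = \frac{1}{30}$ ($q{\left(p,c \right)} = \frac{1}{6 \cdot 5} = \frac{1}{30}$)
$g = \frac{1}{1140}$ ($g = \frac{1}{30 \cdot 38} = \frac{1}{30} \cdot \frac{1}{38} = \frac{1}{1140} \approx 0.00087719$)
$L{\left(u \right)} = 25 + u^{2} - 22 u$
$D = \frac{1}{54} \approx 0.018519$
$D L{\left(g \right)} = \frac{25 + \left(\frac{1}{1140}\right)^{2} - \frac{11}{570}}{54} = \frac{25 + \frac{1}{1299600} - \frac{11}{570}}{54} = \frac{1}{54} \cdot \frac{32464921}{1299600} = \frac{32464921}{70178400}$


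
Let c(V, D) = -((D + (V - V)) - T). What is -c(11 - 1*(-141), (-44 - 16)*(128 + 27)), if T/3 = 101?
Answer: -9603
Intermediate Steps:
T = 303 (T = 3*101 = 303)
c(V, D) = 303 - D (c(V, D) = -((D + (V - V)) - 1*303) = -((D + 0) - 303) = -(D - 303) = -(-303 + D) = 303 - D)
-c(11 - 1*(-141), (-44 - 16)*(128 + 27)) = -(303 - (-44 - 16)*(128 + 27)) = -(303 - (-60)*155) = -(303 - 1*(-9300)) = -(303 + 9300) = -1*9603 = -9603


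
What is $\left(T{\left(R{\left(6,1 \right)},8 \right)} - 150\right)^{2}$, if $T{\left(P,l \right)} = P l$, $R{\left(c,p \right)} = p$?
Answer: $20164$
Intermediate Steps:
$\left(T{\left(R{\left(6,1 \right)},8 \right)} - 150\right)^{2} = \left(1 \cdot 8 - 150\right)^{2} = \left(8 - 150\right)^{2} = \left(-142\right)^{2} = 20164$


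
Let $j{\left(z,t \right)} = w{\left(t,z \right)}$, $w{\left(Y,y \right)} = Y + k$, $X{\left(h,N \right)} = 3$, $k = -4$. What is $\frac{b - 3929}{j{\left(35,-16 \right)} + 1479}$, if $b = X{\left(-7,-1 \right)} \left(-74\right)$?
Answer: $- \frac{4151}{1459} \approx -2.8451$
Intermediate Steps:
$w{\left(Y,y \right)} = -4 + Y$ ($w{\left(Y,y \right)} = Y - 4 = -4 + Y$)
$j{\left(z,t \right)} = -4 + t$
$b = -222$ ($b = 3 \left(-74\right) = -222$)
$\frac{b - 3929}{j{\left(35,-16 \right)} + 1479} = \frac{-222 - 3929}{\left(-4 - 16\right) + 1479} = - \frac{4151}{-20 + 1479} = - \frac{4151}{1459}$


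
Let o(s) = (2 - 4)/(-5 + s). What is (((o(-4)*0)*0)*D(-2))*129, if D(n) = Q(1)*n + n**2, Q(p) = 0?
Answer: 0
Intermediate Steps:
o(s) = -2/(-5 + s)
D(n) = n**2 (D(n) = 0*n + n**2 = 0 + n**2 = n**2)
(((o(-4)*0)*0)*D(-2))*129 = (((-2/(-5 - 4)*0)*0)*(-2)**2)*129 = (((-2/(-9)*0)*0)*4)*129 = (((-2*(-1/9)*0)*0)*4)*129 = ((((2/9)*0)*0)*4)*129 = ((0*0)*4)*129 = (0*4)*129 = 0*129 = 0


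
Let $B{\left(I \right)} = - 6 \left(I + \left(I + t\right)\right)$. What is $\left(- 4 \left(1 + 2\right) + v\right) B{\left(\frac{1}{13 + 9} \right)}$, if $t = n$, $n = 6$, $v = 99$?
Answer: $- \frac{34974}{11} \approx -3179.5$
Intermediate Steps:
$t = 6$
$B{\left(I \right)} = -36 - 12 I$ ($B{\left(I \right)} = - 6 \left(I + \left(I + 6\right)\right) = - 6 \left(I + \left(6 + I\right)\right) = - 6 \left(6 + 2 I\right) = -36 - 12 I$)
$\left(- 4 \left(1 + 2\right) + v\right) B{\left(\frac{1}{13 + 9} \right)} = \left(- 4 \left(1 + 2\right) + 99\right) \left(-36 - \frac{12}{13 + 9}\right) = \left(\left(-4\right) 3 + 99\right) \left(-36 - \frac{12}{22}\right) = \left(-12 + 99\right) \left(-36 - \frac{6}{11}\right) = 87 \left(-36 - \frac{6}{11}\right) = 87 \left(- \frac{402}{11}\right) = - \frac{34974}{11}$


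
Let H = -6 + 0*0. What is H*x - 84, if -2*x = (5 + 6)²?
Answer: 279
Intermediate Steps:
H = -6 (H = -6 + 0 = -6)
x = -121/2 (x = -(5 + 6)²/2 = -½*11² = -½*121 = -121/2 ≈ -60.500)
H*x - 84 = -6*(-121/2) - 84 = 363 - 84 = 279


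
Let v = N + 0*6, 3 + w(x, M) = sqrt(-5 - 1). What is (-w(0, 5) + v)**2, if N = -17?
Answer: (14 + I*sqrt(6))**2 ≈ 190.0 + 68.586*I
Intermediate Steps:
w(x, M) = -3 + I*sqrt(6) (w(x, M) = -3 + sqrt(-5 - 1) = -3 + sqrt(-6) = -3 + I*sqrt(6))
v = -17 (v = -17 + 0*6 = -17 + 0 = -17)
(-w(0, 5) + v)**2 = (-(-3 + I*sqrt(6)) - 17)**2 = ((3 - I*sqrt(6)) - 17)**2 = (-14 - I*sqrt(6))**2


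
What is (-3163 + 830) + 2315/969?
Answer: -2258362/969 ≈ -2330.6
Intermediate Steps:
(-3163 + 830) + 2315/969 = -2333 + 2315*(1/969) = -2333 + 2315/969 = -2258362/969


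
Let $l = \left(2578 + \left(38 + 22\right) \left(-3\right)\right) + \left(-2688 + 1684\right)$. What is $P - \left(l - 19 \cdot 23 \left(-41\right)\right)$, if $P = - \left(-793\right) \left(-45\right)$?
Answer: $-54996$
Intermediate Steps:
$P = -35685$ ($P = \left(-1\right) 35685 = -35685$)
$l = 1394$ ($l = \left(2578 + 60 \left(-3\right)\right) - 1004 = \left(2578 - 180\right) - 1004 = 2398 - 1004 = 1394$)
$P - \left(l - 19 \cdot 23 \left(-41\right)\right) = -35685 + \left(19 \cdot 23 \left(-41\right) - 1394\right) = -35685 + \left(437 \left(-41\right) - 1394\right) = -35685 - 19311 = -54996$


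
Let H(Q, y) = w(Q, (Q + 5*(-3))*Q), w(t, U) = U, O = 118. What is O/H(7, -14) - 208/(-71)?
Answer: 1635/1988 ≈ 0.82243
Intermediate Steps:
H(Q, y) = Q*(-15 + Q) (H(Q, y) = (Q + 5*(-3))*Q = (Q - 15)*Q = (-15 + Q)*Q = Q*(-15 + Q))
O/H(7, -14) - 208/(-71) = 118/((7*(-15 + 7))) - 208/(-71) = 118/((7*(-8))) - 208*(-1/71) = 118/(-56) + 208/71 = 118*(-1/56) + 208/71 = -59/28 + 208/71 = 1635/1988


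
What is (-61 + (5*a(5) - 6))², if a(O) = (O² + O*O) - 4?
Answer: 26569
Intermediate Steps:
a(O) = -4 + 2*O² (a(O) = (O² + O²) - 4 = 2*O² - 4 = -4 + 2*O²)
(-61 + (5*a(5) - 6))² = (-61 + (5*(-4 + 2*5²) - 6))² = (-61 + (5*(-4 + 2*25) - 6))² = (-61 + (5*(-4 + 50) - 6))² = (-61 + (5*46 - 6))² = (-61 + (230 - 6))² = (-61 + 224)² = 163² = 26569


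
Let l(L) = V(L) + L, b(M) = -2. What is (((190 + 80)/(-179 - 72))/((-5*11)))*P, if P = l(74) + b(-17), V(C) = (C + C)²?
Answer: 1186704/2761 ≈ 429.81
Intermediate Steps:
V(C) = 4*C² (V(C) = (2*C)² = 4*C²)
l(L) = L + 4*L² (l(L) = 4*L² + L = L + 4*L²)
P = 21976 (P = 74*(1 + 4*74) - 2 = 74*(1 + 296) - 2 = 74*297 - 2 = 21978 - 2 = 21976)
(((190 + 80)/(-179 - 72))/((-5*11)))*P = (((190 + 80)/(-179 - 72))/((-5*11)))*21976 = ((270/(-251))/(-55))*21976 = ((270*(-1/251))*(-1/55))*21976 = -270/251*(-1/55)*21976 = (54/2761)*21976 = 1186704/2761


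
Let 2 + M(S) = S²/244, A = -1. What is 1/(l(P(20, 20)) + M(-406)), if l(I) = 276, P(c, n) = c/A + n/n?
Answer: 61/57923 ≈ 0.0010531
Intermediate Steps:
M(S) = -2 + S²/244
P(c, n) = 1 - c (P(c, n) = c/(-1) + n/n = c*(-1) + 1 = -c + 1 = 1 - c)
1/(l(P(20, 20)) + M(-406)) = 1/(276 + (-2 + (1/244)*(-406)²)) = 1/(276 + (-2 + (1/244)*164836)) = 1/(276 + (-2 + 41209/61)) = 1/(276 + 41087/61) = 1/(57923/61) = 61/57923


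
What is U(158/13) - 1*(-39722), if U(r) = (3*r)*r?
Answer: 6787910/169 ≈ 40165.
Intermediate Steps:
U(r) = 3*r²
U(158/13) - 1*(-39722) = 3*(158/13)² - 1*(-39722) = 3*(158*(1/13))² + 39722 = 3*(158/13)² + 39722 = 3*(24964/169) + 39722 = 74892/169 + 39722 = 6787910/169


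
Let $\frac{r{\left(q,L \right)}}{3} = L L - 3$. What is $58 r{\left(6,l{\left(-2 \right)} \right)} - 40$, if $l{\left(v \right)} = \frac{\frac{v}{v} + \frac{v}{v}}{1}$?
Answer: $134$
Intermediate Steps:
$l{\left(v \right)} = 2$ ($l{\left(v \right)} = \left(1 + 1\right) 1 = 2 \cdot 1 = 2$)
$r{\left(q,L \right)} = -9 + 3 L^{2}$ ($r{\left(q,L \right)} = 3 \left(L L - 3\right) = 3 \left(L^{2} - 3\right) = 3 \left(-3 + L^{2}\right) = -9 + 3 L^{2}$)
$58 r{\left(6,l{\left(-2 \right)} \right)} - 40 = 58 \left(-9 + 3 \cdot 2^{2}\right) - 40 = 58 \left(-9 + 3 \cdot 4\right) - 40 = 58 \left(-9 + 12\right) - 40 = 58 \cdot 3 - 40 = 174 - 40 = 134$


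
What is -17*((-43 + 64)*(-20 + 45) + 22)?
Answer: -9299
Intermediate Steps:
-17*((-43 + 64)*(-20 + 45) + 22) = -17*(21*25 + 22) = -17*(525 + 22) = -17*547 = -9299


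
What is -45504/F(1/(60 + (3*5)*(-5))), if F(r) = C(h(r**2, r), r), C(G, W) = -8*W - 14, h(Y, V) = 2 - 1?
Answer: 341280/101 ≈ 3379.0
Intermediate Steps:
h(Y, V) = 1
C(G, W) = -14 - 8*W
F(r) = -14 - 8*r
-45504/F(1/(60 + (3*5)*(-5))) = -45504/(-14 - 8/(60 + (3*5)*(-5))) = -45504/(-14 - 8/(60 + 15*(-5))) = -45504/(-14 - 8/(60 - 75)) = -45504/(-14 - 8/(-15)) = -45504/(-14 - 8*(-1/15)) = -45504/(-14 + 8/15) = -45504/(-202/15) = -45504*(-15/202) = 341280/101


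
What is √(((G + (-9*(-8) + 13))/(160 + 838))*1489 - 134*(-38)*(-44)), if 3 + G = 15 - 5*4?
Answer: I*√223038280498/998 ≈ 473.22*I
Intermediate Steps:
G = -8 (G = -3 + (15 - 5*4) = -3 + (15 - 20) = -3 - 5 = -8)
√(((G + (-9*(-8) + 13))/(160 + 838))*1489 - 134*(-38)*(-44)) = √(((-8 + (-9*(-8) + 13))/(160 + 838))*1489 - 134*(-38)*(-44)) = √(((-8 + (72 + 13))/998)*1489 + 5092*(-44)) = √(((-8 + 85)*(1/998))*1489 - 224048) = √((77*(1/998))*1489 - 224048) = √((77/998)*1489 - 224048) = √(114653/998 - 224048) = √(-223485251/998) = I*√223038280498/998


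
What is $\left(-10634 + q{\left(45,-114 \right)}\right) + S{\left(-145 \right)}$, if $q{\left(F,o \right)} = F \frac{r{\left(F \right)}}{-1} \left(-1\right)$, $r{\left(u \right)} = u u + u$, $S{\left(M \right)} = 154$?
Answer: $82670$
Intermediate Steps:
$r{\left(u \right)} = u + u^{2}$ ($r{\left(u \right)} = u^{2} + u = u + u^{2}$)
$q{\left(F,o \right)} = F^{2} \left(1 + F\right)$ ($q{\left(F,o \right)} = F \frac{F \left(1 + F\right)}{-1} \left(-1\right) = F F \left(1 + F\right) \left(-1\right) \left(-1\right) = F \left(- F \left(1 + F\right)\right) \left(-1\right) = - F^{2} \left(1 + F\right) \left(-1\right) = F^{2} \left(1 + F\right)$)
$\left(-10634 + q{\left(45,-114 \right)}\right) + S{\left(-145 \right)} = \left(-10634 + 45^{2} \left(1 + 45\right)\right) + 154 = \left(-10634 + 2025 \cdot 46\right) + 154 = \left(-10634 + 93150\right) + 154 = 82516 + 154 = 82670$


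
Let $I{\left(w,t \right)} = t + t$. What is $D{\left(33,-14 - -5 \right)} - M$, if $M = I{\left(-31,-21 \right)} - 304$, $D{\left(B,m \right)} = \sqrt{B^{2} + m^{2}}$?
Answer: $346 + 3 \sqrt{130} \approx 380.21$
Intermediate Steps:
$I{\left(w,t \right)} = 2 t$
$M = -346$ ($M = 2 \left(-21\right) - 304 = -42 - 304 = -346$)
$D{\left(33,-14 - -5 \right)} - M = \sqrt{33^{2} + \left(-14 - -5\right)^{2}} - -346 = \sqrt{1089 + \left(-14 + 5\right)^{2}} + 346 = \sqrt{1089 + \left(-9\right)^{2}} + 346 = \sqrt{1089 + 81} + 346 = \sqrt{1170} + 346 = 3 \sqrt{130} + 346 = 346 + 3 \sqrt{130}$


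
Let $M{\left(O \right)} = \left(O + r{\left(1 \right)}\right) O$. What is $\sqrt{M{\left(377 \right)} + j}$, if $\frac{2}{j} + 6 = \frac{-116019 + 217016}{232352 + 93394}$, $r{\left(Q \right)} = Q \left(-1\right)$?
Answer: $\frac{2 \sqrt{121742850607456991}}{1853479} \approx 376.5$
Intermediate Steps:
$r{\left(Q \right)} = - Q$
$M{\left(O \right)} = O \left(-1 + O\right)$ ($M{\left(O \right)} = \left(O - 1\right) O = \left(-1 + O\right) O = O \left(-1 + O\right)$)
$j = - \frac{651492}{1853479}$ ($j = \frac{2}{-6 + \frac{-116019 + 217016}{232352 + 93394}} = \frac{2}{-6 + \frac{100997}{325746}} = \frac{2}{- \frac{1853479}{325746}} = 2 \left(- \frac{325746}{1853479}\right) = - \frac{651492}{1853479} \approx -0.3515$)
$\sqrt{M{\left(377 \right)} + j} = \sqrt{377 \left(-1 + 377\right) - \frac{651492}{1853479}} = \sqrt{377 \cdot 376 - \frac{651492}{1853479}} = \sqrt{141752 - \frac{651492}{1853479}} = \sqrt{\frac{262733703716}{1853479}} = \frac{2 \sqrt{121742850607456991}}{1853479}$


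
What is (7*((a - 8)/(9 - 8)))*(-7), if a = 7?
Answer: 49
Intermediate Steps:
(7*((a - 8)/(9 - 8)))*(-7) = (7*((7 - 8)/(9 - 8)))*(-7) = (7*(-1/1))*(-7) = (7*(-1*1))*(-7) = (7*(-1))*(-7) = -7*(-7) = 49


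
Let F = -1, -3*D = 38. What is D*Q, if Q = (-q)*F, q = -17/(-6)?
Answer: -323/9 ≈ -35.889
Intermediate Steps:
D = -38/3 (D = -⅓*38 = -38/3 ≈ -12.667)
q = 17/6 (q = -17*(-⅙) = 17/6 ≈ 2.8333)
Q = 17/6 (Q = -1*17/6*(-1) = -17/6*(-1) = 17/6 ≈ 2.8333)
D*Q = -38/3*17/6 = -323/9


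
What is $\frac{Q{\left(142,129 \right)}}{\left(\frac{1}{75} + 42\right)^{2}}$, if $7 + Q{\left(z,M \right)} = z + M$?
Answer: $\frac{1485000}{9928801} \approx 0.14956$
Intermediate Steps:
$Q{\left(z,M \right)} = -7 + M + z$ ($Q{\left(z,M \right)} = -7 + \left(z + M\right) = -7 + \left(M + z\right) = -7 + M + z$)
$\frac{Q{\left(142,129 \right)}}{\left(\frac{1}{75} + 42\right)^{2}} = \frac{-7 + 129 + 142}{\left(\frac{1}{75} + 42\right)^{2}} = \frac{264}{\left(\frac{1}{75} + 42\right)^{2}} = \frac{264}{\left(\frac{3151}{75}\right)^{2}} = \frac{264}{\frac{9928801}{5625}} = 264 \cdot \frac{5625}{9928801} = \frac{1485000}{9928801}$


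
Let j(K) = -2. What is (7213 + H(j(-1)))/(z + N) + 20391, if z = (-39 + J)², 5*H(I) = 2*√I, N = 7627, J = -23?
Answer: 233912374/11471 + 2*I*√2/57355 ≈ 20392.0 + 4.9314e-5*I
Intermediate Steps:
H(I) = 2*√I/5 (H(I) = (2*√I)/5 = 2*√I/5)
z = 3844 (z = (-39 - 23)² = (-62)² = 3844)
(7213 + H(j(-1)))/(z + N) + 20391 = (7213 + 2*√(-2)/5)/(3844 + 7627) + 20391 = (7213 + 2*(I*√2)/5)/11471 + 20391 = (7213 + 2*I*√2/5)*(1/11471) + 20391 = (7213/11471 + 2*I*√2/57355) + 20391 = 233912374/11471 + 2*I*√2/57355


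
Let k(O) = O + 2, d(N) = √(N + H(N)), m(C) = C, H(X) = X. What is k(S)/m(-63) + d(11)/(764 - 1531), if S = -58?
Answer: 8/9 - √22/767 ≈ 0.88277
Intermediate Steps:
d(N) = √2*√N (d(N) = √(N + N) = √(2*N) = √2*√N)
k(O) = 2 + O
k(S)/m(-63) + d(11)/(764 - 1531) = (2 - 58)/(-63) + (√2*√11)/(764 - 1531) = -56*(-1/63) + √22/(-767) = 8/9 + √22*(-1/767) = 8/9 - √22/767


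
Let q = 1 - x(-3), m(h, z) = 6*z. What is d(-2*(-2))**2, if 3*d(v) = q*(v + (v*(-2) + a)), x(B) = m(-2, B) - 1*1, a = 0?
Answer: 6400/9 ≈ 711.11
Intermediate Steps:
x(B) = -1 + 6*B (x(B) = 6*B - 1*1 = 6*B - 1 = -1 + 6*B)
q = 20 (q = 1 - (-1 + 6*(-3)) = 1 - (-1 - 18) = 1 - 1*(-19) = 1 + 19 = 20)
d(v) = -20*v/3 (d(v) = (20*(v + (v*(-2) + 0)))/3 = (20*(v + (-2*v + 0)))/3 = (20*(v - 2*v))/3 = (20*(-v))/3 = (-20*v)/3 = -20*v/3)
d(-2*(-2))**2 = (-(-40)*(-2)/3)**2 = (-20/3*4)**2 = (-80/3)**2 = 6400/9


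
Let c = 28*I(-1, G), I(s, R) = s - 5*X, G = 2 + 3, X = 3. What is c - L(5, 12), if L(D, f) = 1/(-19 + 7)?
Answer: -5375/12 ≈ -447.92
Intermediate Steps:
G = 5
I(s, R) = -15 + s (I(s, R) = s - 5*3 = s - 15 = -15 + s)
L(D, f) = -1/12 (L(D, f) = 1/(-12) = -1/12)
c = -448 (c = 28*(-15 - 1) = 28*(-16) = -448)
c - L(5, 12) = -448 - 1*(-1/12) = -448 + 1/12 = -5375/12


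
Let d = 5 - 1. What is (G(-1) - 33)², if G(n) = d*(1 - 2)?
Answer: 1369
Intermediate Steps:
d = 4
G(n) = -4 (G(n) = 4*(1 - 2) = 4*(-1) = -4)
(G(-1) - 33)² = (-4 - 33)² = (-37)² = 1369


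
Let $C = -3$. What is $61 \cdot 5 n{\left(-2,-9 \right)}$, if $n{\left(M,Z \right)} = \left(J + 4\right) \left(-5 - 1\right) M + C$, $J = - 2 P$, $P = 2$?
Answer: $-915$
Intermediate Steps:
$J = -4$ ($J = \left(-2\right) 2 = -4$)
$n{\left(M,Z \right)} = -3$ ($n{\left(M,Z \right)} = \left(-4 + 4\right) \left(-5 - 1\right) M - 3 = 0 \left(-6\right) M - 3 = 0 M - 3 = 0 - 3 = -3$)
$61 \cdot 5 n{\left(-2,-9 \right)} = 61 \cdot 5 \left(-3\right) = 305 \left(-3\right) = -915$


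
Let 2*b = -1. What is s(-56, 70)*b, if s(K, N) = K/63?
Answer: 4/9 ≈ 0.44444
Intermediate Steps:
s(K, N) = K/63 (s(K, N) = K*(1/63) = K/63)
b = -1/2 (b = (1/2)*(-1) = -1/2 ≈ -0.50000)
s(-56, 70)*b = ((1/63)*(-56))*(-1/2) = -8/9*(-1/2) = 4/9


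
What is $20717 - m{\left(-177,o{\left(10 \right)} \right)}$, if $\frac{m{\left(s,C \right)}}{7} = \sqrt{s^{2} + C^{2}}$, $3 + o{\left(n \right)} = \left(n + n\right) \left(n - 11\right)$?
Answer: $20717 - 7 \sqrt{31858} \approx 19468.0$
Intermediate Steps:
$o{\left(n \right)} = -3 + 2 n \left(-11 + n\right)$ ($o{\left(n \right)} = -3 + \left(n + n\right) \left(n - 11\right) = -3 + 2 n \left(-11 + n\right)$)
$m{\left(s,C \right)} = 7 \sqrt{C^{2} + s^{2}}$ ($m{\left(s,C \right)} = 7 \sqrt{s^{2} + C^{2}} = 7 \sqrt{C^{2} + s^{2}}$)
$20717 - m{\left(-177,o{\left(10 \right)} \right)} = 20717 - 7 \sqrt{\left(-3 - 220 + 2 \cdot 10^{2}\right)^{2} + \left(-177\right)^{2}} = 20717 - 7 \sqrt{\left(-3 - 220 + 2 \cdot 100\right)^{2} + 31329} = 20717 - 7 \sqrt{\left(-3 - 220 + 200\right)^{2} + 31329} = 20717 - 7 \sqrt{\left(-23\right)^{2} + 31329} = 20717 - 7 \sqrt{529 + 31329} = 20717 - 7 \sqrt{31858}$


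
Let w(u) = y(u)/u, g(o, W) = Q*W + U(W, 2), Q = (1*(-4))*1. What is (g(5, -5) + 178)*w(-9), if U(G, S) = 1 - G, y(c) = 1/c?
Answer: 68/27 ≈ 2.5185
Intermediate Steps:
Q = -4 (Q = -4*1 = -4)
g(o, W) = 1 - 5*W (g(o, W) = -4*W + (1 - W) = 1 - 5*W)
w(u) = u**(-2) (w(u) = 1/(u*u) = u**(-2))
(g(5, -5) + 178)*w(-9) = ((1 - 5*(-5)) + 178)/(-9)**2 = ((1 + 25) + 178)*(1/81) = (26 + 178)*(1/81) = 204*(1/81) = 68/27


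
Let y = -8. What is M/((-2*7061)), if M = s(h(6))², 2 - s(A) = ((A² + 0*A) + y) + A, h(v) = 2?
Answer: -8/7061 ≈ -0.0011330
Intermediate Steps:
s(A) = 10 - A - A² (s(A) = 2 - (((A² + 0*A) - 8) + A) = 2 - (((A² + 0) - 8) + A) = 2 - ((A² - 8) + A) = 2 - ((-8 + A²) + A) = 2 - (-8 + A + A²) = 2 + (8 - A - A²) = 10 - A - A²)
M = 16 (M = (10 - 1*2 - 1*2²)² = (10 - 2 - 1*4)² = (10 - 2 - 4)² = 4² = 16)
M/((-2*7061)) = 16/((-2*7061)) = 16/(-14122) = 16*(-1/14122) = -8/7061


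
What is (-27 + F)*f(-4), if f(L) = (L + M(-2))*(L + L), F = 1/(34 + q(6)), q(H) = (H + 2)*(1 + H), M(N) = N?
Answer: -19432/15 ≈ -1295.5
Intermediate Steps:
q(H) = (1 + H)*(2 + H) (q(H) = (2 + H)*(1 + H) = (1 + H)*(2 + H))
F = 1/90 (F = 1/(34 + (2 + 6**2 + 3*6)) = 1/(34 + (2 + 36 + 18)) = 1/(34 + 56) = 1/90 ≈ 0.011111)
f(L) = 2*L*(-2 + L) (f(L) = (L - 2)*(L + L) = (-2 + L)*(2*L) = 2*L*(-2 + L))
(-27 + F)*f(-4) = (-27 + 1/90)*(2*(-4)*(-2 - 4)) = -2429*(-4)*(-6)/45 = -2429/90*48 = -19432/15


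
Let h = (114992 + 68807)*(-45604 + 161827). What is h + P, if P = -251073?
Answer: 21361420104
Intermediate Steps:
h = 21361671177 (h = 183799*116223 = 21361671177)
h + P = 21361671177 - 251073 = 21361420104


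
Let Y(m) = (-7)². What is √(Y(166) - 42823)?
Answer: I*√42774 ≈ 206.82*I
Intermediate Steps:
Y(m) = 49
√(Y(166) - 42823) = √(49 - 42823) = √(-42774) = I*√42774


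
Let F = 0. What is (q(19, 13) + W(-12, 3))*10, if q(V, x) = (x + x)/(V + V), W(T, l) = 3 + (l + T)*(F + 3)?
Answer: -4430/19 ≈ -233.16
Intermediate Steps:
W(T, l) = 3 + 3*T + 3*l (W(T, l) = 3 + (l + T)*(0 + 3) = 3 + (T + l)*3 = 3 + (3*T + 3*l) = 3 + 3*T + 3*l)
q(V, x) = x/V (q(V, x) = (2*x)/((2*V)) = (2*x)*(1/(2*V)) = x/V)
(q(19, 13) + W(-12, 3))*10 = (13/19 + (3 + 3*(-12) + 3*3))*10 = (13*(1/19) + (3 - 36 + 9))*10 = (13/19 - 24)*10 = -443/19*10 = -4430/19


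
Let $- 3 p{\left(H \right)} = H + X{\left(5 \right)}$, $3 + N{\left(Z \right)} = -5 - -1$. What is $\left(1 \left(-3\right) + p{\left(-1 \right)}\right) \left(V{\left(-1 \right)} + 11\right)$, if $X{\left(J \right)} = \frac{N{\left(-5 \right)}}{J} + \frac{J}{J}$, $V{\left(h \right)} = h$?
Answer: $- \frac{76}{3} \approx -25.333$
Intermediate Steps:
$N{\left(Z \right)} = -7$ ($N{\left(Z \right)} = -3 - 4 = -7$)
$X{\left(J \right)} = 1 - \frac{7}{J}$ ($X{\left(J \right)} = - \frac{7}{J} + \frac{J}{J} = - \frac{7}{J} + 1 = 1 - \frac{7}{J}$)
$p{\left(H \right)} = \frac{2}{15} - \frac{H}{3}$ ($p{\left(H \right)} = - \frac{H + \frac{-7 + 5}{5}}{3} = - \frac{H + \frac{1}{5} \left(-2\right)}{3} = - \frac{H - \frac{2}{5}}{3} = - \frac{- \frac{2}{5} + H}{3} = \frac{2}{15} - \frac{H}{3}$)
$\left(1 \left(-3\right) + p{\left(-1 \right)}\right) \left(V{\left(-1 \right)} + 11\right) = \left(1 \left(-3\right) + \left(\frac{2}{15} - - \frac{1}{3}\right)\right) \left(-1 + 11\right) = \left(-3 + \left(\frac{2}{15} + \frac{1}{3}\right)\right) 10 = \left(-3 + \frac{7}{15}\right) 10 = \left(- \frac{38}{15}\right) 10 = - \frac{76}{3}$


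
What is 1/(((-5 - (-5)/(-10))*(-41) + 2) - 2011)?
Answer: -2/3567 ≈ -0.00056070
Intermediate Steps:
1/(((-5 - (-5)/(-10))*(-41) + 2) - 2011) = 1/(((-5 - (-5)*(-1)/10)*(-41) + 2) - 2011) = 1/(((-5 - 1*½)*(-41) + 2) - 2011) = 1/(((-5 - ½)*(-41) + 2) - 2011) = 1/((-11/2*(-41) + 2) - 2011) = 1/((451/2 + 2) - 2011) = 1/(455/2 - 2011) = 1/(-3567/2) = -2/3567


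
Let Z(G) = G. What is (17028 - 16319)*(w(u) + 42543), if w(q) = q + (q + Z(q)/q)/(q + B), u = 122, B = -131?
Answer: 90719386/3 ≈ 3.0240e+7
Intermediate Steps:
w(q) = q + (1 + q)/(-131 + q) (w(q) = q + (q + q/q)/(q - 131) = q + (q + 1)/(-131 + q) = q + (1 + q)/(-131 + q))
(17028 - 16319)*(w(u) + 42543) = (17028 - 16319)*((1 + 122**2 - 130*122)/(-131 + 122) + 42543) = 709*((1 + 14884 - 15860)/(-9) + 42543) = 709*(-1/9*(-975) + 42543) = 709*(325/3 + 42543) = 709*(127954/3) = 90719386/3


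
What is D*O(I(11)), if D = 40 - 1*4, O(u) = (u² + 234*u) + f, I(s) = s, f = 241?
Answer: 105696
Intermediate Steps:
O(u) = 241 + u² + 234*u (O(u) = (u² + 234*u) + 241 = 241 + u² + 234*u)
D = 36 (D = 40 - 4 = 36)
D*O(I(11)) = 36*(241 + 11² + 234*11) = 36*(241 + 121 + 2574) = 36*2936 = 105696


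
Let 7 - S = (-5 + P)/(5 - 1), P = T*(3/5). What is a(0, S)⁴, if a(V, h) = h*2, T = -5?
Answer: 104976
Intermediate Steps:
P = -3 (P = -15/5 = -5*⅗ = -3)
S = 9 (S = 7 - (-5 - 3)/(5 - 1) = 7 - (-8)/4 = 7 - 1*(-2) = 7 + 2 = 9)
a(V, h) = 2*h
a(0, S)⁴ = (2*9)⁴ = 18⁴ = 104976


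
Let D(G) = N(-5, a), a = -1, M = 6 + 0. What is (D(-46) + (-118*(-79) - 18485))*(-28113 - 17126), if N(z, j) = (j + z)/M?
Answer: 414570196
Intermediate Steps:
M = 6
N(z, j) = j/6 + z/6 (N(z, j) = (j + z)/6 = (j + z)*(⅙) = j/6 + z/6)
D(G) = -1 (D(G) = (⅙)*(-1) + (⅙)*(-5) = -⅙ - ⅚ = -1)
(D(-46) + (-118*(-79) - 18485))*(-28113 - 17126) = (-1 + (-118*(-79) - 18485))*(-28113 - 17126) = (-1 + (9322 - 18485))*(-45239) = (-1 - 9163)*(-45239) = -9164*(-45239) = 414570196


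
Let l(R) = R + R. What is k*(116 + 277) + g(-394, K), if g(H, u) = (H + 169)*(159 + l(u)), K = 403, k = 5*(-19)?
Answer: -254460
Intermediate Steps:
k = -95
l(R) = 2*R
g(H, u) = (159 + 2*u)*(169 + H) (g(H, u) = (H + 169)*(159 + 2*u) = (169 + H)*(159 + 2*u) = (159 + 2*u)*(169 + H))
k*(116 + 277) + g(-394, K) = -95*(116 + 277) + (26871 + 159*(-394) + 338*403 + 2*(-394)*403) = -95*393 + (26871 - 62646 + 136214 - 317564) = -37335 - 217125 = -254460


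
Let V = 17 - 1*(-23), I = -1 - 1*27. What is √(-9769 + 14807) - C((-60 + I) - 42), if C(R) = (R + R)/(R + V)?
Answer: -26/9 + √5038 ≈ 68.090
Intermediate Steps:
I = -28 (I = -1 - 27 = -28)
V = 40 (V = 17 + 23 = 40)
C(R) = 2*R/(40 + R) (C(R) = (R + R)/(R + 40) = (2*R)/(40 + R) = 2*R/(40 + R))
√(-9769 + 14807) - C((-60 + I) - 42) = √(-9769 + 14807) - 2*((-60 - 28) - 42)/(40 + ((-60 - 28) - 42)) = √5038 - 2*(-88 - 42)/(40 + (-88 - 42)) = √5038 - 2*(-130)/(40 - 130) = √5038 - 2*(-130)/(-90) = √5038 - 2*(-130)*(-1)/90 = √5038 - 1*26/9 = √5038 - 26/9 = -26/9 + √5038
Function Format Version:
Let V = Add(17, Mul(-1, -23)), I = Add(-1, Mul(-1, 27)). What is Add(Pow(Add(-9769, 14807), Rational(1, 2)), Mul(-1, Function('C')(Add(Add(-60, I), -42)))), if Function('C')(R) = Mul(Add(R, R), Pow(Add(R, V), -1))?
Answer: Add(Rational(-26, 9), Pow(5038, Rational(1, 2))) ≈ 68.090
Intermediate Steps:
I = -28 (I = Add(-1, -27) = -28)
V = 40 (V = Add(17, 23) = 40)
Function('C')(R) = Mul(2, R, Pow(Add(40, R), -1)) (Function('C')(R) = Mul(Add(R, R), Pow(Add(R, 40), -1)) = Mul(Mul(2, R), Pow(Add(40, R), -1)) = Mul(2, R, Pow(Add(40, R), -1)))
Add(Pow(Add(-9769, 14807), Rational(1, 2)), Mul(-1, Function('C')(Add(Add(-60, I), -42)))) = Add(Pow(Add(-9769, 14807), Rational(1, 2)), Mul(-1, Mul(2, Add(Add(-60, -28), -42), Pow(Add(40, Add(Add(-60, -28), -42)), -1)))) = Add(Pow(5038, Rational(1, 2)), Mul(-1, Mul(2, Add(-88, -42), Pow(Add(40, Add(-88, -42)), -1)))) = Add(Pow(5038, Rational(1, 2)), Mul(-1, Mul(2, -130, Pow(Add(40, -130), -1)))) = Add(Pow(5038, Rational(1, 2)), Mul(-1, Mul(2, -130, Pow(-90, -1)))) = Add(Pow(5038, Rational(1, 2)), Mul(-1, Mul(2, -130, Rational(-1, 90)))) = Add(Pow(5038, Rational(1, 2)), Mul(-1, Rational(26, 9))) = Add(Pow(5038, Rational(1, 2)), Rational(-26, 9)) = Add(Rational(-26, 9), Pow(5038, Rational(1, 2)))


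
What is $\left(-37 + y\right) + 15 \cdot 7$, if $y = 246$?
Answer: $314$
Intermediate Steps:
$\left(-37 + y\right) + 15 \cdot 7 = \left(-37 + 246\right) + 15 \cdot 7 = 209 + 105 = 314$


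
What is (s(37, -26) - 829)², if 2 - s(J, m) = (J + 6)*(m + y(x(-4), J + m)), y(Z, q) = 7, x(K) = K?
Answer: 100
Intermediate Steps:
s(J, m) = 2 - (6 + J)*(7 + m) (s(J, m) = 2 - (J + 6)*(m + 7) = 2 - (6 + J)*(7 + m))
(s(37, -26) - 829)² = ((-40 - 7*37 - 6*(-26) - 1*37*(-26)) - 829)² = ((-40 - 259 + 156 + 962) - 829)² = (819 - 829)² = (-10)² = 100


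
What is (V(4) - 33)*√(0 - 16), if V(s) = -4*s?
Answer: -196*I ≈ -196.0*I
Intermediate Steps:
(V(4) - 33)*√(0 - 16) = (-4*4 - 33)*√(0 - 16) = (-16 - 33)*√(-16) = -196*I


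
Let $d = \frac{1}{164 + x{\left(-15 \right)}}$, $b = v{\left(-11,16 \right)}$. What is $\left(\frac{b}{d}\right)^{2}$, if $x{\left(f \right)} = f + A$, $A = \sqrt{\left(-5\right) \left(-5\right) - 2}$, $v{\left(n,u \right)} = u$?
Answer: $5689344 + 76288 \sqrt{23} \approx 6.0552 \cdot 10^{6}$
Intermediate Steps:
$b = 16$
$A = \sqrt{23}$ ($A = \sqrt{25 - 2} = \sqrt{23} \approx 4.7958$)
$x{\left(f \right)} = f + \sqrt{23}$
$d = \frac{1}{149 + \sqrt{23}}$ ($d = \frac{1}{164 - \left(15 - \sqrt{23}\right)} = \frac{1}{149 + \sqrt{23}} \approx 0.0065021$)
$\left(\frac{b}{d}\right)^{2} = \left(\frac{16}{\frac{149}{22178} - \frac{\sqrt{23}}{22178}}\right)^{2} = \frac{256}{\left(\frac{149}{22178} - \frac{\sqrt{23}}{22178}\right)^{2}}$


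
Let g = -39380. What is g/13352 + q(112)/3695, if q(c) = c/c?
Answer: -36373937/12333910 ≈ -2.9491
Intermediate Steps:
q(c) = 1
g/13352 + q(112)/3695 = -39380/13352 + 1/3695 = -39380*1/13352 + 1*(1/3695) = -9845/3338 + 1/3695 = -36373937/12333910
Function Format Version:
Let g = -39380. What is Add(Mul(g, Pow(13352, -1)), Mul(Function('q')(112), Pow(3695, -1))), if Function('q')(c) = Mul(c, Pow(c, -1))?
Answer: Rational(-36373937, 12333910) ≈ -2.9491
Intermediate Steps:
Function('q')(c) = 1
Add(Mul(g, Pow(13352, -1)), Mul(Function('q')(112), Pow(3695, -1))) = Add(Mul(-39380, Pow(13352, -1)), Mul(1, Pow(3695, -1))) = Add(Mul(-39380, Rational(1, 13352)), Mul(1, Rational(1, 3695))) = Add(Rational(-9845, 3338), Rational(1, 3695)) = Rational(-36373937, 12333910)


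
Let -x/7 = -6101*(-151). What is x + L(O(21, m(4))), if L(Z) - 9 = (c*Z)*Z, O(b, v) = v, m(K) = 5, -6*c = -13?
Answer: -38692163/6 ≈ -6.4487e+6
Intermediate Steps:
c = 13/6 (c = -1/6*(-13) = 13/6 ≈ 2.1667)
x = -6448757 (x = -(-42707)*(-151) = -7*921251 = -6448757)
L(Z) = 9 + 13*Z**2/6 (L(Z) = 9 + (13*Z/6)*Z = 9 + 13*Z**2/6)
x + L(O(21, m(4))) = -6448757 + (9 + (13/6)*5**2) = -6448757 + (9 + (13/6)*25) = -6448757 + (9 + 325/6) = -6448757 + 379/6 = -38692163/6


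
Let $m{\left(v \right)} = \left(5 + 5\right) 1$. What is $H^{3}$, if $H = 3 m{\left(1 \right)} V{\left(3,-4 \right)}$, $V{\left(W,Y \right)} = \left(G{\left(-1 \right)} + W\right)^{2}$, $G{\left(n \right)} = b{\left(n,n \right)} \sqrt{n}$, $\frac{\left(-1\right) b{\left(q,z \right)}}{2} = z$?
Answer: $-54945000 - 22356000 i \approx -5.4945 \cdot 10^{7} - 2.2356 \cdot 10^{7} i$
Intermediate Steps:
$b{\left(q,z \right)} = - 2 z$
$m{\left(v \right)} = 10$ ($m{\left(v \right)} = 10 \cdot 1 = 10$)
$G{\left(n \right)} = - 2 n^{\frac{3}{2}}$ ($G{\left(n \right)} = - 2 n \sqrt{n} = - 2 n^{\frac{3}{2}}$)
$V{\left(W,Y \right)} = \left(W + 2 i\right)^{2}$ ($V{\left(W,Y \right)} = \left(- 2 \left(-1\right)^{\frac{3}{2}} + W\right)^{2} = \left(- 2 \left(- i\right) + W\right)^{2} = \left(2 i + W\right)^{2} = \left(W + 2 i\right)^{2}$)
$H = 30 \left(3 + 2 i\right)^{2}$ ($H = 3 \cdot 10 \left(3 + 2 i\right)^{2} = 30 \left(3 + 2 i\right)^{2} \approx 150.0 + 360.0 i$)
$H^{3} = \left(150 + 360 i\right)^{3}$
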